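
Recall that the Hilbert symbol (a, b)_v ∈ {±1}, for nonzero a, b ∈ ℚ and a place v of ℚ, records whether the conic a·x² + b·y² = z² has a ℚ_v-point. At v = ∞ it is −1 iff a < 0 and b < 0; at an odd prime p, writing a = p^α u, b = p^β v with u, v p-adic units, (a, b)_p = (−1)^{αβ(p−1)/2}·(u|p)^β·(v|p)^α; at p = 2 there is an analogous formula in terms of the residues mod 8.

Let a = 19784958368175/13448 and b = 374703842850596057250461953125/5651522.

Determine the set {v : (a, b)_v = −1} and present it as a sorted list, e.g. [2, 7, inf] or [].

[2, 3, 13, 19]

Mod squares: a ≡ 9614, b ≡ 8970. Check v ∈ {∞, 2, 3, 5, 7, 11, 13, 19, 23, 41, 47}.
v=19: a=19^1·(≡18), b=19^2·(≡12) mod 19; (18|19)=-1, (12|19)=-1; (−1)^{1·2·9}·(-1)^2·(-1)^1 = -1.
v=3: a=3^2·(≡2), b=3^11·(≡2) mod 3; (2|3)=-1, (2|3)=-1; (−1)^{2·11·1}·(-1)^11·(-1)^2 = -1.
v=∞: 9614 > 0 and 8970 > 0  ⇒  (a,b)_∞ = +1.
v=2: v_2(a)=-3, v_2(b)=-1; units ≡ 7, 5 (mod 8); ε·ε+αω+βω = 1·0+-3·1+-1·0 ≡ 1  ⇒  (a,b)_2 = -1.
v=11: a=11^1·(≡1), b=11^0·(≡9) mod 11; (1|11)=+1, (9|11)=+1; (−1)^{1·0·5}·(+1)^0·(+1)^1 = +1.
v=47: a=47^2·(≡40), b=47^2·(≡13) mod 47; (40|47)=-1, (13|47)=-1; (−1)^{2·2·23}·(-1)^2·(-1)^2 = +1.
v=7: a=7^2·(≡6), b=7^4·(≡5) mod 7; (6|7)=-1, (5|7)=-1; (−1)^{2·4·3}·(-1)^4·(-1)^2 = +1.
v=13: a=13^2·(≡7), b=13^3·(≡9) mod 13; (7|13)=-1, (9|13)=+1; (−1)^{2·3·6}·(-1)^3·(+1)^2 = -1.
v=5: a=5^2·(≡4), b=5^7·(≡4) mod 5; (4|5)=+1, (4|5)=+1; (−1)^{2·7·2}·(+1)^7·(+1)^2 = +1.
v=41: a=41^-2·(≡2), b=41^-4·(≡5) mod 41; (2|41)=+1, (5|41)=+1; (−1)^{-2·-4·20}·(+1)^-4·(+1)^-2 = +1.
v=23: a=23^1·(≡8), b=23^5·(≡15) mod 23; (8|23)=+1, (15|23)=-1; (−1)^{1·5·11}·(+1)^5·(-1)^1 = +1.
(9614, 8970 / ℚ) ramifies at {2, 3, 13, 19}: a division algebra.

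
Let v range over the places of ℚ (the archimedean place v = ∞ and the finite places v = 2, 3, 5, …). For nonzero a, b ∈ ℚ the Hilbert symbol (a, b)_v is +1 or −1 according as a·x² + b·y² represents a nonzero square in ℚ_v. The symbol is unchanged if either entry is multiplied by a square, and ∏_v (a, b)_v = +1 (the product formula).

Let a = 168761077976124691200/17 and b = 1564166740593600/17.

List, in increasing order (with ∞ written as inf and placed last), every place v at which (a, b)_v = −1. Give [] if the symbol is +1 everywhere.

[2, 11, 13, 17, 29, 37]

Mod squares: a ≡ 138248539, b ≡ 3736447. Check v ∈ {∞, 2, 3, 5, 11, 13, 17, 19, 29, 37, 53}.
v=17: a=17^-1·(≡11), b=17^-1·(≡13) mod 17; (11|17)=-1, (13|17)=+1; (−1)^{-1·-1·8}·(-1)^-1·(+1)^-1 = -1.
v=29: a=29^1·(≡19), b=29^1·(≡4) mod 29; (19|29)=-1, (4|29)=+1; (−1)^{1·1·14}·(-1)^1·(+1)^1 = -1.
v=37: a=37^3·(≡22), b=37^2·(≡18) mod 37; (22|37)=-1, (18|37)=-1; (−1)^{3·2·18}·(-1)^2·(-1)^3 = -1.
v=13: a=13^1·(≡4), b=13^1·(≡6) mod 13; (4|13)=+1, (6|13)=-1; (−1)^{1·1·6}·(+1)^1·(-1)^1 = -1.
v=19: a=19^2·(≡9), b=19^2·(≡18) mod 19; (9|19)=+1, (18|19)=-1; (−1)^{2·2·9}·(+1)^2·(-1)^2 = +1.
v=∞: 138248539 > 0 and 3736447 > 0  ⇒  (a,b)_∞ = +1.
v=5: a=5^2·(≡4), b=5^2·(≡2) mod 5; (4|5)=+1, (2|5)=-1; (−1)^{2·2·2}·(+1)^2·(-1)^2 = +1.
v=53: a=53^1·(≡1), b=53^1·(≡43) mod 53; (1|53)=+1, (43|53)=+1; (−1)^{1·1·26}·(+1)^1·(+1)^1 = +1.
v=11: a=11^1·(≡7), b=11^1·(≡10) mod 11; (7|11)=-1, (10|11)=-1; (−1)^{1·1·5}·(-1)^1·(-1)^1 = -1.
v=3: a=3^8·(≡1), b=3^2·(≡1) mod 3; (1|3)=+1, (1|3)=+1; (−1)^{8·2·1}·(+1)^2·(+1)^8 = +1.
v=2: v_2(a)=8, v_2(b)=6; units ≡ 3, 7 (mod 8); ε·ε+αω+βω = 1·1+8·0+6·1 ≡ 1  ⇒  (a,b)_2 = -1.
|Ram(138248539, 3736447)| = 6, even; anisotropic at {2, 11, 13, 17, 29, 37}.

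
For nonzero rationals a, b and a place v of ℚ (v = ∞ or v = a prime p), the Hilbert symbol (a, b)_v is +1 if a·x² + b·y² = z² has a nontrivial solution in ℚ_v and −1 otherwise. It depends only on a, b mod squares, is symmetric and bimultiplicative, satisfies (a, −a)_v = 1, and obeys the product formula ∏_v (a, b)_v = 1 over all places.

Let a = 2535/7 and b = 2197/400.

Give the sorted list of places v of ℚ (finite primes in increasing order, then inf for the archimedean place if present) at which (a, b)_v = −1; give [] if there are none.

Mod squares: a ≡ 105, b ≡ 13. Check v ∈ {∞, 2, 3, 5, 7, 13}.
v=13: a=13^2·(≡4), b=13^3·(≡4) mod 13; (4|13)=+1, (4|13)=+1; (−1)^{2·3·6}·(+1)^3·(+1)^2 = +1.
v=2: v_2(a)=0, v_2(b)=-4; units ≡ 1, 5 (mod 8); ε·ε+αω+βω = 0·0+0·1+-4·0 ≡ 0  ⇒  (a,b)_2 = +1.
v=5: a=5^1·(≡1), b=5^-2·(≡2) mod 5; (1|5)=+1, (2|5)=-1; (−1)^{1·-2·2}·(+1)^-2·(-1)^1 = -1.
v=3: a=3^1·(≡2), b=3^0·(≡1) mod 3; (2|3)=-1, (1|3)=+1; (−1)^{1·0·1}·(-1)^0·(+1)^1 = +1.
v=∞: 105 > 0 and 13 > 0  ⇒  (a,b)_∞ = +1.
v=7: a=7^-1·(≡1), b=7^0·(≡6) mod 7; (1|7)=+1, (6|7)=-1; (−1)^{-1·0·3}·(+1)^0·(-1)^-1 = -1.
(105, 13 / ℚ) ramifies at {5, 7}: a division algebra.

[5, 7]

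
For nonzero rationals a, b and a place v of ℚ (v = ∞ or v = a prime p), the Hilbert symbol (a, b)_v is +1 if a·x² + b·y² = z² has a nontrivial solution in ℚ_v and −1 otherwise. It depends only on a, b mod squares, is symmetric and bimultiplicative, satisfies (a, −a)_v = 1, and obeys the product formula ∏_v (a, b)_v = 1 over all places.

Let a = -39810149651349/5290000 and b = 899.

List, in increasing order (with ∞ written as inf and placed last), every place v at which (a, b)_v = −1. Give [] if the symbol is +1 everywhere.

[2, 11, 29, 41]

Mod squares: a ≡ -22744381, b ≡ 899. Check v ∈ {∞, 2, 3, 5, 7, 11, 23, 29, 31, 37, 41, 47}.
v=31: a=31^0·(≡25), b=31^1·(≡29) mod 31; (25|31)=+1, (29|31)=-1; (−1)^{0·1·15}·(+1)^1·(-1)^0 = +1.
v=23: a=23^-2·(≡22), b=23^0·(≡2) mod 23; (22|23)=-1, (2|23)=+1; (−1)^{-2·0·11}·(-1)^0·(+1)^-2 = +1.
v=47: a=47^1·(≡8), b=47^0·(≡6) mod 47; (8|47)=+1, (6|47)=+1; (−1)^{1·0·23}·(+1)^0·(+1)^1 = +1.
v=7: a=7^4·(≡6), b=7^0·(≡3) mod 7; (6|7)=-1, (3|7)=-1; (−1)^{4·0·3}·(-1)^0·(-1)^4 = +1.
v=29: a=29^1·(≡6), b=29^1·(≡2) mod 29; (6|29)=+1, (2|29)=-1; (−1)^{1·1·14}·(+1)^1·(-1)^1 = -1.
v=5: a=5^-4·(≡4), b=5^0·(≡4) mod 5; (4|5)=+1, (4|5)=+1; (−1)^{-4·0·2}·(+1)^0·(+1)^-4 = +1.
v=11: a=11^1·(≡2), b=11^0·(≡8) mod 11; (2|11)=-1, (8|11)=-1; (−1)^{1·0·5}·(-1)^0·(-1)^1 = -1.
v=∞: -22744381 < 0 and 899 > 0  ⇒  (a,b)_∞ = +1.
v=2: v_2(a)=-4, v_2(b)=0; units ≡ 3, 3 (mod 8); ε·ε+αω+βω = 1·1+-4·1+0·1 ≡ 1  ⇒  (a,b)_2 = -1.
v=41: a=41^1·(≡27), b=41^0·(≡38) mod 41; (27|41)=-1, (38|41)=-1; (−1)^{1·0·20}·(-1)^0·(-1)^1 = -1.
v=3: a=3^6·(≡2), b=3^0·(≡2) mod 3; (2|3)=-1, (2|3)=-1; (−1)^{6·0·1}·(-1)^0·(-1)^6 = +1.
v=37: a=37^1·(≡2), b=37^0·(≡11) mod 37; (2|37)=-1, (11|37)=+1; (−1)^{1·0·18}·(-1)^0·(+1)^1 = +1.
(-22744381, 899 / ℚ) ramifies at {2, 11, 29, 41}: a division algebra.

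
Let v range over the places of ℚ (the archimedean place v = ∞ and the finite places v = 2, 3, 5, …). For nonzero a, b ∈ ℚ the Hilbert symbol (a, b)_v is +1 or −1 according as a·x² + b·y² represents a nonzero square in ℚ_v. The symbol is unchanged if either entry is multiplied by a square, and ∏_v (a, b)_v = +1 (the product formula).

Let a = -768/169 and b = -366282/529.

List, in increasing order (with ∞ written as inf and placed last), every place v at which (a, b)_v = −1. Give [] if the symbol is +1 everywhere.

[2, 3, 17, inf]

(a, b) ≡ (-3, -4522) mod (ℚ^×)²; places V = {2, 3, 7, 13, 17, 19, 23, ∞}.
(a,b)_7: α=0, u≡2; β=1, v≡5 (mod 7); (2|7)=+1, (5|7)=-1; sign (−1)^0·+1^1·-1^0 = +1.
(a,b)_17: α=0, u≡3; β=1, v≡5 (mod 17); (3|17)=-1, (5|17)=-1; sign (−1)^0·-1^1·-1^0 = -1.
(a,b)_19: α=0, u≡4; β=1, v≡4 (mod 19); (4|19)=+1, (4|19)=+1; sign (−1)^0·+1^1·+1^0 = +1.
(a,b)_23: α=0, u≡19; β=-2, v≡16 (mod 23); (19|23)=-1, (16|23)=+1; sign (−1)^0·-1^-2·+1^0 = +1.
(a,b)_∞: sgn(-3)=−, sgn(-4522)=−, so -1.
(a,b)_13: α=-2, u≡12; β=0, v≡5 (mod 13); (12|13)=+1, (5|13)=-1; sign (−1)^0·+1^0·-1^-2 = +1.
(a,b)_2: α=8, β=1; u≡5, v≡3 (mod 8); ε(u)ε(v)=0·1, αω(v)=8·1, βω(u)=1·1; sum ≡ 1  ⇒  -1.
(a,b)_3: α=1, u≡2; β=4, v≡2 (mod 3); (2|3)=-1, (2|3)=-1; sign (−1)^0·-1^4·-1^1 = -1.
Ram(-3, -4522) = {2, 3, 17, ∞}; no ℚ_2-point on the conic.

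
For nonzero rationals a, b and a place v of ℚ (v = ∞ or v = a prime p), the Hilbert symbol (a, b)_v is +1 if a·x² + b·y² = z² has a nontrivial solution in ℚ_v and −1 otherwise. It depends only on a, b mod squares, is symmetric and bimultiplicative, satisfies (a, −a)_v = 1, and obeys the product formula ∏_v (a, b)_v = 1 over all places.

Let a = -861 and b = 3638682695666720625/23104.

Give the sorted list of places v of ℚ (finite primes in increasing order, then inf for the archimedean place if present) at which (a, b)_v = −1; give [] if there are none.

Mod squares: a ≡ -861, b ≡ 4991217. Check v ∈ {∞, 2, 3, 5, 7, 11, 17, 19, 31, 41}.
v=17: a=17^0·(≡6), b=17^3·(≡12) mod 17; (6|17)=-1, (12|17)=-1; (−1)^{0·3·8}·(-1)^3·(-1)^0 = -1.
v=∞: -861 < 0 and 4991217 > 0  ⇒  (a,b)_∞ = +1.
v=7: a=7^1·(≡3), b=7^5·(≡4) mod 7; (3|7)=-1, (4|7)=+1; (−1)^{1·5·3}·(-1)^5·(+1)^1 = +1.
v=19: a=19^0·(≡13), b=19^-2·(≡10) mod 19; (13|19)=-1, (10|19)=-1; (−1)^{0·-2·9}·(-1)^-2·(-1)^0 = +1.
v=31: a=31^0·(≡7), b=31^1·(≡26) mod 31; (7|31)=+1, (26|31)=-1; (−1)^{0·1·15}·(+1)^1·(-1)^0 = +1.
v=5: a=5^0·(≡4), b=5^4·(≡2) mod 5; (4|5)=+1, (2|5)=-1; (−1)^{0·4·2}·(+1)^4·(-1)^0 = +1.
v=11: a=11^0·(≡8), b=11^1·(≡6) mod 11; (8|11)=-1, (6|11)=-1; (−1)^{0·1·5}·(-1)^1·(-1)^0 = -1.
v=2: v_2(a)=0, v_2(b)=-6; units ≡ 3, 1 (mod 8); ε·ε+αω+βω = 1·0+0·0+-6·1 ≡ 0  ⇒  (a,b)_2 = +1.
v=3: a=3^1·(≡1), b=3^1·(≡2) mod 3; (1|3)=+1, (2|3)=-1; (−1)^{1·1·1}·(+1)^1·(-1)^1 = +1.
v=41: a=41^1·(≡20), b=41^3·(≡21) mod 41; (20|41)=+1, (21|41)=+1; (−1)^{1·3·20}·(+1)^3·(+1)^1 = +1.
(-861, 4991217 / ℚ) ramifies at {11, 17}: a division algebra.

[11, 17]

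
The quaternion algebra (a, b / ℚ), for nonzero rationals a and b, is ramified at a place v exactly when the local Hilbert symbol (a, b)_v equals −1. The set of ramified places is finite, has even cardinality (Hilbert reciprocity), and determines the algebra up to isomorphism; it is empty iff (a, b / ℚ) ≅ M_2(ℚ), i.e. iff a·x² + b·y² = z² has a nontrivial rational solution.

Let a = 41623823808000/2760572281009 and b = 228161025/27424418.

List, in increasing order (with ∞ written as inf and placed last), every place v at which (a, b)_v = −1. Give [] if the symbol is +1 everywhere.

(a, b) ≡ (70, 2) mod (ℚ^×)²; places V = {2, 3, 5, 7, 17, 19, 23, 29, 47, 53, ∞}.
(a,b)_17: α=2, u≡8; β=0, v≡13 (mod 17); (8|17)=+1, (13|17)=+1; sign (−1)^0·+1^0·+1^2 = +1.
(a,b)_19: α=0, u≡12; β=2, v≡13 (mod 19); (12|19)=-1, (13|19)=-1; sign (−1)^0·-1^2·-1^0 = +1.
(a,b)_∞: sgn(70)=+, sgn(2)=+, so +1.
(a,b)_2: α=9, β=-1; u≡3, v≡1 (mod 8); ε(u)ε(v)=1·0, αω(v)=9·0, βω(u)=-1·1; sum ≡ 1  ⇒  -1.
(a,b)_47: α=-2, u≡15; β=0, v≡27 (mod 47); (15|47)=-1, (27|47)=+1; sign (−1)^0·-1^0·+1^-2 = +1.
(a,b)_29: α=-2, u≡8; β=0, v≡18 (mod 29); (8|29)=-1, (18|29)=-1; sign (−1)^0·-1^0·-1^-2 = +1.
(a,b)_3: α=8, u≡1; β=2, v≡2 (mod 3); (1|3)=+1, (2|3)=-1; sign (−1)^0·+1^2·-1^8 = +1.
(a,b)_7: α=3, u≡6; β=-2, v≡2 (mod 7); (6|7)=-1, (2|7)=+1; sign (−1)^0·-1^-2·+1^3 = +1.
(a,b)_23: α=-2, u≡13; β=-4, v≡6 (mod 23); (13|23)=+1, (6|23)=+1; sign (−1)^0·+1^-4·+1^-2 = +1.
(a,b)_53: α=-2, u≡38; β=2, v≡3 (mod 53); (38|53)=+1, (3|53)=-1; sign (−1)^0·+1^2·-1^-2 = +1.
(a,b)_5: α=3, u≡1; β=2, v≡2 (mod 5); (1|5)=+1, (2|5)=-1; sign (−1)^0·+1^2·-1^3 = -1.
Ram(70, 2) = {2, 5}; no ℚ_2-point on the conic.

[2, 5]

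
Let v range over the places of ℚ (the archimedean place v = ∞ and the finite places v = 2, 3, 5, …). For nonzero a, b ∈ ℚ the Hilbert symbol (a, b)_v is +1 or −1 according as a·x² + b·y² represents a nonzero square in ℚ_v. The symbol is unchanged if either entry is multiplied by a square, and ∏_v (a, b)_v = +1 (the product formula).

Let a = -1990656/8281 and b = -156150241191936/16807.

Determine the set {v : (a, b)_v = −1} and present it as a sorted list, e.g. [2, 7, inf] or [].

Mod squares: a ≡ -6, b ≡ -36504678. Check v ∈ {∞, 2, 3, 7, 13, 17, 19, 29, 41, 43}.
v=3: a=3^5·(≡1), b=3^5·(≡2) mod 3; (1|3)=+1, (2|3)=-1; (−1)^{5·5·1}·(+1)^5·(-1)^5 = +1.
v=43: a=43^0·(≡39), b=43^1·(≡19) mod 43; (39|43)=-1, (19|43)=-1; (−1)^{0·1·21}·(-1)^1·(-1)^0 = -1.
v=17: a=17^0·(≡5), b=17^1·(≡15) mod 17; (5|17)=-1, (15|17)=+1; (−1)^{0·1·8}·(-1)^1·(+1)^0 = -1.
v=29: a=29^0·(≡23), b=29^1·(≡17) mod 29; (23|29)=+1, (17|29)=-1; (−1)^{0·1·14}·(+1)^1·(-1)^0 = +1.
v=19: a=19^0·(≡15), b=19^2·(≡8) mod 19; (15|19)=-1, (8|19)=-1; (−1)^{0·2·9}·(-1)^2·(-1)^0 = +1.
v=7: a=7^-2·(≡4), b=7^-5·(≡2) mod 7; (4|7)=+1, (2|7)=+1; (−1)^{-2·-5·3}·(+1)^-5·(+1)^-2 = +1.
v=41: a=41^0·(≡24), b=41^1·(≡9) mod 41; (24|41)=-1, (9|41)=+1; (−1)^{0·1·20}·(-1)^1·(+1)^0 = -1.
v=13: a=13^-2·(≡6), b=13^0·(≡2) mod 13; (6|13)=-1, (2|13)=-1; (−1)^{-2·0·6}·(-1)^0·(-1)^-2 = +1.
v=2: v_2(a)=13, v_2(b)=11; units ≡ 5, 5 (mod 8); ε·ε+αω+βω = 0·0+13·1+11·1 ≡ 0  ⇒  (a,b)_2 = +1.
v=∞: -6 < 0 and -36504678 < 0  ⇒  (a,b)_∞ = -1.
|Ram(-6, -36504678)| = 4, even; anisotropic at {17, 41, 43, ∞}.

[17, 41, 43, inf]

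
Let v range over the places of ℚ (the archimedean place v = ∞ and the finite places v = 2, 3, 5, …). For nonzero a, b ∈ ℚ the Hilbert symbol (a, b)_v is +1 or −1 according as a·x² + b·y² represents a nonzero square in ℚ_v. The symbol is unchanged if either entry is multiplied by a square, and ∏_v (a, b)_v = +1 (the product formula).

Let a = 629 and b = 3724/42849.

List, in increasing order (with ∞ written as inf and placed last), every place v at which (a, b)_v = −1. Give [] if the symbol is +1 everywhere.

[19, 37]

(a, b) ≡ (629, 19) mod (ℚ^×)²; places V = {2, 3, 7, 17, 19, 23, 37, ∞}.
(a,b)_7: α=0, u≡6; β=2, v≡3 (mod 7); (6|7)=-1, (3|7)=-1; sign (−1)^0·-1^2·-1^0 = +1.
(a,b)_∞: sgn(629)=+, sgn(19)=+, so +1.
(a,b)_3: α=0, u≡2; β=-4, v≡1 (mod 3); (2|3)=-1, (1|3)=+1; sign (−1)^0·-1^-4·+1^0 = +1.
(a,b)_19: α=0, u≡2; β=1, v≡11 (mod 19); (2|19)=-1, (11|19)=+1; sign (−1)^0·-1^1·+1^0 = -1.
(a,b)_17: α=1, u≡3; β=0, v≡2 (mod 17); (3|17)=-1, (2|17)=+1; sign (−1)^0·-1^0·+1^1 = +1.
(a,b)_2: α=0, β=2; u≡5, v≡3 (mod 8); ε(u)ε(v)=0·1, αω(v)=0·1, βω(u)=2·1; sum ≡ 0  ⇒  +1.
(a,b)_37: α=1, u≡17; β=0, v≡8 (mod 37); (17|37)=-1, (8|37)=-1; sign (−1)^0·-1^0·-1^1 = -1.
(a,b)_23: α=0, u≡8; β=-2, v≡19 (mod 23); (8|23)=+1, (19|23)=-1; sign (−1)^0·+1^-2·-1^0 = +1.
|Ram(629, 19)| = 2, even; anisotropic at {19, 37}.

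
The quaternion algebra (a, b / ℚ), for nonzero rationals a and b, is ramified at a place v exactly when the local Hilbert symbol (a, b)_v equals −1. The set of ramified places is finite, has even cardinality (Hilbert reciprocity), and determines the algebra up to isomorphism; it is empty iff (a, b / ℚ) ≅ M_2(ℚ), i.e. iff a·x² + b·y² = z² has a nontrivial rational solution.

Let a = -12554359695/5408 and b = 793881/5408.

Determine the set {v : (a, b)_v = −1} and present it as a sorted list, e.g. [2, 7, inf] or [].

(a, b) ≡ (-368590, 2) mod (ℚ^×)²; places V = {2, 3, 5, 11, 13, 29, 31, 41, ∞}.
(a,b)_41: α=1, u≡7; β=0, v≡21 (mod 41); (7|41)=-1, (21|41)=+1; sign (−1)^0·-1^0·+1^1 = +1.
(a,b)_13: α=-2, u≡1; β=-2, v≡6 (mod 13); (1|13)=+1, (6|13)=-1; sign (−1)^0·+1^-2·-1^-2 = +1.
(a,b)_29: α=3, u≡10; β=0, v≡17 (mod 29); (10|29)=-1, (17|29)=-1; sign (−1)^0·-1^0·-1^3 = -1.
(a,b)_3: α=4, u≡2; β=8, v≡2 (mod 3); (2|3)=-1, (2|3)=-1; sign (−1)^0·-1^8·-1^4 = +1.
(a,b)_11: α=0, u≡5; β=2, v≡7 (mod 11); (5|11)=+1, (7|11)=-1; sign (−1)^0·+1^2·-1^0 = +1.
(a,b)_∞: sgn(-368590)=−, sgn(2)=+, so +1.
(a,b)_2: α=-5, β=-5; u≡1, v≡1 (mod 8); ε(u)ε(v)=0·0, αω(v)=-5·0, βω(u)=-5·0; sum ≡ 0  ⇒  +1.
(a,b)_31: α=1, u≡7; β=0, v≡9 (mod 31); (7|31)=+1, (9|31)=+1; sign (−1)^0·+1^0·+1^1 = +1.
(a,b)_5: α=1, u≡2; β=0, v≡2 (mod 5); (2|5)=-1, (2|5)=-1; sign (−1)^0·-1^0·-1^1 = -1.
Ram(-368590, 2) = {5, 29}; no ℚ_5-point on the conic.

[5, 29]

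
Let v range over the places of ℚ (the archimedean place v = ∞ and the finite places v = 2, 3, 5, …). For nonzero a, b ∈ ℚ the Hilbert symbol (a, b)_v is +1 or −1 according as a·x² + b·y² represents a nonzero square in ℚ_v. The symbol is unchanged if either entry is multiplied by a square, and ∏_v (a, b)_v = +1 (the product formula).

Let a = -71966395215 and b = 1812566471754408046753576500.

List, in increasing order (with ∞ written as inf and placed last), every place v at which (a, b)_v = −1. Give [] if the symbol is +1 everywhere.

[7, 11, 13, 23]

Mod squares: a ≡ -20735, b ≡ 26565. Check v ∈ {∞, 2, 3, 5, 7, 11, 13, 23, 29}.
v=11: a=11^1·(≡2), b=11^3·(≡8) mod 11; (2|11)=-1, (8|11)=-1; (−1)^{1·3·5}·(-1)^3·(-1)^1 = -1.
v=5: a=5^1·(≡2), b=5^3·(≡2) mod 5; (2|5)=-1, (2|5)=-1; (−1)^{1·3·2}·(-1)^3·(-1)^1 = +1.
v=23: a=23^2·(≡20), b=23^5·(≡15) mod 23; (20|23)=-1, (15|23)=-1; (−1)^{2·5·11}·(-1)^5·(-1)^2 = -1.
v=29: a=29^1·(≡26), b=29^2·(≡4) mod 29; (26|29)=-1, (4|29)=+1; (−1)^{1·2·14}·(-1)^2·(+1)^1 = +1.
v=2: v_2(a)=0, v_2(b)=2; units ≡ 1, 5 (mod 8); ε·ε+αω+βω = 0·0+0·1+2·0 ≡ 0  ⇒  (a,b)_2 = +1.
v=∞: -20735 < 0 and 26565 > 0  ⇒  (a,b)_∞ = +1.
v=7: a=7^0·(≡6), b=7^5·(≡4) mod 7; (6|7)=-1, (4|7)=+1; (−1)^{0·5·3}·(-1)^5·(+1)^0 = -1.
v=3: a=3^8·(≡1), b=3^11·(≡2) mod 3; (1|3)=+1, (2|3)=-1; (−1)^{8·11·1}·(+1)^11·(-1)^8 = +1.
v=13: a=13^1·(≡12), b=13^2·(≡8) mod 13; (12|13)=+1, (8|13)=-1; (−1)^{1·2·6}·(+1)^2·(-1)^1 = -1.
|Ram(-20735, 26565)| = 4, even; anisotropic at {7, 11, 13, 23}.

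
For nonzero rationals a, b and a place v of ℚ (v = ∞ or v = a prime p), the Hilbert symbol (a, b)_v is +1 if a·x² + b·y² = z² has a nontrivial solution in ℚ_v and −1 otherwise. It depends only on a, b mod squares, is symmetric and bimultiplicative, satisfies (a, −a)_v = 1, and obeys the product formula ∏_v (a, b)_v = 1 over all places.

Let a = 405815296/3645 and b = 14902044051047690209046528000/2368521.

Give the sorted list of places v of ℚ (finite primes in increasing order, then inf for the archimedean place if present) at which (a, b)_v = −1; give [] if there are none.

Mod squares: a ≡ 123845, b ≡ 4187694830. Check v ∈ {∞, 2, 3, 5, 7, 11, 17, 19, 29, 31, 47, 53}.
v=19: a=19^0·(≡14), b=19^-2·(≡16) mod 19; (14|19)=-1, (16|19)=+1; (−1)^{0·-2·9}·(-1)^-2·(+1)^0 = +1.
v=7: a=7^0·(≡1), b=7^2·(≡4) mod 7; (1|7)=+1, (4|7)=+1; (−1)^{0·2·3}·(+1)^2·(+1)^0 = +1.
v=31: a=31^1·(≡11), b=31^3·(≡14) mod 31; (11|31)=-1, (14|31)=+1; (−1)^{1·3·15}·(-1)^3·(+1)^1 = +1.
v=29: a=29^0·(≡10), b=29^1·(≡11) mod 29; (10|29)=-1, (11|29)=-1; (−1)^{0·1·14}·(-1)^1·(-1)^0 = -1.
v=∞: 123845 > 0 and 4187694830 > 0  ⇒  (a,b)_∞ = +1.
v=17: a=17^1·(≡15), b=17^5·(≡4) mod 17; (15|17)=+1, (4|17)=+1; (−1)^{1·5·8}·(+1)^5·(+1)^1 = +1.
v=53: a=53^0·(≡16), b=53^1·(≡5) mod 53; (16|53)=+1, (5|53)=-1; (−1)^{0·1·26}·(+1)^1·(-1)^0 = +1.
v=47: a=47^1·(≡18), b=47^3·(≡16) mod 47; (18|47)=+1, (16|47)=+1; (−1)^{1·3·23}·(+1)^3·(+1)^1 = -1.
v=11: a=11^0·(≡10), b=11^1·(≡2) mod 11; (10|11)=-1, (2|11)=-1; (−1)^{0·1·5}·(-1)^1·(-1)^0 = -1.
v=3: a=3^-6·(≡2), b=3^-8·(≡2) mod 3; (2|3)=-1, (2|3)=-1; (−1)^{-6·-8·1}·(-1)^-8·(-1)^-6 = +1.
v=5: a=5^-1·(≡4), b=5^3·(≡4) mod 5; (4|5)=+1, (4|5)=+1; (−1)^{-1·3·2}·(+1)^3·(+1)^-1 = +1.
v=2: v_2(a)=14, v_2(b)=15; units ≡ 5, 7 (mod 8); ε·ε+αω+βω = 0·1+14·0+15·1 ≡ 1  ⇒  (a,b)_2 = -1.
(123845, 4187694830 / ℚ) ramifies at {2, 11, 29, 47}: a division algebra.

[2, 11, 29, 47]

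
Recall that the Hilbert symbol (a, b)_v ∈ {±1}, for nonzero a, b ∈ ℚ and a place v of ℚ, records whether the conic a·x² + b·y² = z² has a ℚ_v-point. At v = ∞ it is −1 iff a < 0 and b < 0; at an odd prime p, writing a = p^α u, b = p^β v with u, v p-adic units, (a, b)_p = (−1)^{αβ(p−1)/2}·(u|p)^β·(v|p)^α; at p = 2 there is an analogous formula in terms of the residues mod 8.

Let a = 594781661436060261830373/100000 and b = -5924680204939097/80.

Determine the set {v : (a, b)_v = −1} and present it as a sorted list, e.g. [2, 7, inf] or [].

[2, 5, 29, 37, 41, 43]

Mod squares: a ≡ 132418930, b ≡ -19285. Check v ∈ {∞, 2, 3, 5, 7, 19, 29, 37, 41, 43}.
v=37: a=37^3·(≡26), b=37^2·(≡6) mod 37; (26|37)=+1, (6|37)=-1; (−1)^{3·2·18}·(+1)^2·(-1)^3 = -1.
v=19: a=19^4·(≡6), b=19^3·(≡5) mod 19; (6|19)=+1, (5|19)=+1; (−1)^{4·3·9}·(+1)^3·(+1)^4 = +1.
v=7: a=7^1·(≡4), b=7^1·(≡6) mod 7; (4|7)=+1, (6|7)=-1; (−1)^{1·1·3}·(+1)^1·(-1)^1 = +1.
v=5: a=5^-5·(≡4), b=5^-1·(≡3) mod 5; (4|5)=+1, (3|5)=-1; (−1)^{-5·-1·2}·(+1)^-1·(-1)^-5 = -1.
v=3: a=3^4·(≡1), b=3^0·(≡2) mod 3; (1|3)=+1, (2|3)=-1; (−1)^{4·0·1}·(+1)^0·(-1)^4 = +1.
v=29: a=29^1·(≡5), b=29^1·(≡21) mod 29; (5|29)=+1, (21|29)=-1; (−1)^{1·1·14}·(+1)^1·(-1)^1 = -1.
v=41: a=41^3·(≡23), b=41^2·(≡11) mod 41; (23|41)=+1, (11|41)=-1; (−1)^{3·2·20}·(+1)^2·(-1)^3 = -1.
v=43: a=43^3·(≡19), b=43^2·(≡28) mod 43; (19|43)=-1, (28|43)=-1; (−1)^{3·2·21}·(-1)^2·(-1)^3 = -1.
v=2: v_2(a)=-5, v_2(b)=-4; units ≡ 1, 3 (mod 8); ε·ε+αω+βω = 0·1+-5·1+-4·0 ≡ 1  ⇒  (a,b)_2 = -1.
v=∞: 132418930 > 0 and -19285 < 0  ⇒  (a,b)_∞ = +1.
(132418930, -19285 / ℚ) ramifies at {2, 5, 29, 37, 41, 43}: a division algebra.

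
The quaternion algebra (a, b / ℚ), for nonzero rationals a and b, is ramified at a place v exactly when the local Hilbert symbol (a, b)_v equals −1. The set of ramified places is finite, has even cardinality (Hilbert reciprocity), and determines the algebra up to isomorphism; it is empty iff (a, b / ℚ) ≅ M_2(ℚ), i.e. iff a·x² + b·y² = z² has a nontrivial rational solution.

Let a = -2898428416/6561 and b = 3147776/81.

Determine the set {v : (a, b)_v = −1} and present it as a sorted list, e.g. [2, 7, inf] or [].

(a, b) ≡ (-66994, 3074) mod (ℚ^×)²; places V = {2, 3, 13, 19, 29, 41, 43, 53, ∞}.
(a,b)_29: α=0, u≡23; β=1, v≡15 (mod 29); (23|29)=+1, (15|29)=-1; sign (−1)^0·+1^1·-1^0 = +1.
(a,b)_19: α=1, u≡14; β=0, v≡13 (mod 19); (14|19)=-1, (13|19)=-1; sign (−1)^0·-1^0·-1^1 = -1.
(a,b)_2: α=9, β=11; u≡7, v≡1 (mod 8); ε(u)ε(v)=1·0, αω(v)=9·0, βω(u)=11·0; sum ≡ 0  ⇒  +1.
(a,b)_13: α=2, u≡8; β=0, v≡7 (mod 13); (8|13)=-1, (7|13)=-1; sign (−1)^0·-1^0·-1^2 = +1.
(a,b)_43: α=1, u≡32; β=0, v≡25 (mod 43); (32|43)=-1, (25|43)=+1; sign (−1)^0·-1^0·+1^1 = +1.
(a,b)_3: α=-8, u≡2; β=-4, v≡2 (mod 3); (2|3)=-1, (2|3)=-1; sign (−1)^0·-1^-4·-1^-8 = +1.
(a,b)_41: α=1, u≡13; β=0, v≡40 (mod 41); (13|41)=-1, (40|41)=+1; sign (−1)^0·-1^0·+1^1 = +1.
(a,b)_53: α=0, u≡27; β=1, v≡39 (mod 53); (27|53)=-1, (39|53)=-1; sign (−1)^0·-1^1·-1^0 = -1.
(a,b)_∞: sgn(-66994)=−, sgn(3074)=+, so +1.
Ram(-66994, 3074) = {19, 53}; no ℚ_19-point on the conic.

[19, 53]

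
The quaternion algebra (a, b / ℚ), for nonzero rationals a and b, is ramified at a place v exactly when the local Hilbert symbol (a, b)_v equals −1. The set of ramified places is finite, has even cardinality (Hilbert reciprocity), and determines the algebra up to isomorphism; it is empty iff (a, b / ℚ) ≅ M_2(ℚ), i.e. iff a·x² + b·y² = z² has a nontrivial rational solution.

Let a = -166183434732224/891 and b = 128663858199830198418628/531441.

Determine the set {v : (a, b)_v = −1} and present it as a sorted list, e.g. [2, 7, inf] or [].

[7, 23, 31, 37]

Mod squares: a ≡ -41041, b ≡ 14061073. Check v ∈ {∞, 2, 3, 7, 11, 13, 23, 31, 37, 41}.
v=41: a=41^1·(≡3), b=41^1·(≡28) mod 41; (3|41)=-1, (28|41)=-1; (−1)^{1·1·20}·(-1)^1·(-1)^1 = +1.
v=23: a=23^2·(≡20), b=23^3·(≡19) mod 23; (20|23)=-1, (19|23)=-1; (−1)^{2·3·11}·(-1)^3·(-1)^2 = -1.
v=11: a=11^-1·(≡9), b=11^0·(≡9) mod 11; (9|11)=+1, (9|11)=+1; (−1)^{-1·0·5}·(+1)^0·(+1)^-1 = +1.
v=37: a=37^2·(≡35), b=37^5·(≡13) mod 37; (35|37)=-1, (13|37)=-1; (−1)^{2·5·18}·(-1)^5·(-1)^2 = -1.
v=7: a=7^1·(≡5), b=7^4·(≡5) mod 7; (5|7)=-1, (5|7)=-1; (−1)^{1·4·3}·(-1)^4·(-1)^1 = -1.
v=∞: -41041 < 0 and 14061073 > 0  ⇒  (a,b)_∞ = +1.
v=2: v_2(a)=6, v_2(b)=2; units ≡ 7, 1 (mod 8); ε·ε+αω+βω = 1·0+6·0+2·0 ≡ 0  ⇒  (a,b)_2 = +1.
v=13: a=13^1·(≡6), b=13^1·(≡11) mod 13; (6|13)=-1, (11|13)=-1; (−1)^{1·1·6}·(-1)^1·(-1)^1 = +1.
v=3: a=3^-4·(≡2), b=3^-12·(≡1) mod 3; (2|3)=-1, (1|3)=+1; (−1)^{-4·-12·1}·(-1)^-12·(+1)^-4 = +1.
v=31: a=31^2·(≡12), b=31^3·(≡12) mod 31; (12|31)=-1, (12|31)=-1; (−1)^{2·3·15}·(-1)^3·(-1)^2 = -1.
(-41041, 14061073 / ℚ) ramifies at {7, 23, 31, 37}: a division algebra.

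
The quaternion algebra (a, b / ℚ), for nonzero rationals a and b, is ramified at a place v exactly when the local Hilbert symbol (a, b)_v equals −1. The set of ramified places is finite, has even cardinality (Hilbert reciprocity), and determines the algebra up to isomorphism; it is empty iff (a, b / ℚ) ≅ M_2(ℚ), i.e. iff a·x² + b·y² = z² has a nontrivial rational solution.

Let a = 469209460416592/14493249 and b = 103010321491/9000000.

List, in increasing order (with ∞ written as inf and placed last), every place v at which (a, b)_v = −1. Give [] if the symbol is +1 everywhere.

[19, 37]

Mod squares: a ≡ 133, b ≡ 259. Check v ∈ {∞, 2, 3, 5, 7, 11, 19, 37, 47}.
v=5: a=5^0·(≡3), b=5^-6·(≡1) mod 5; (3|5)=-1, (1|5)=+1; (−1)^{0·-6·2}·(-1)^-6·(+1)^0 = +1.
v=19: a=19^1·(≡5), b=19^0·(≡14) mod 19; (5|19)=+1, (14|19)=-1; (−1)^{1·0·9}·(+1)^0·(-1)^1 = -1.
v=37: a=37^4·(≡17), b=37^3·(≡10) mod 37; (17|37)=-1, (10|37)=+1; (−1)^{4·3·18}·(-1)^3·(+1)^4 = -1.
v=∞: 133 > 0 and 259 > 0  ⇒  (a,b)_∞ = +1.
v=7: a=7^7·(≡6), b=7^5·(≡1) mod 7; (6|7)=-1, (1|7)=+1; (−1)^{7·5·3}·(-1)^5·(+1)^7 = +1.
v=3: a=3^-8·(≡1), b=3^-2·(≡1) mod 3; (1|3)=+1, (1|3)=+1; (−1)^{-8·-2·1}·(+1)^-2·(+1)^-8 = +1.
v=11: a=11^0·(≡5), b=11^2·(≡10) mod 11; (5|11)=+1, (10|11)=-1; (−1)^{0·2·5}·(+1)^2·(-1)^0 = +1.
v=2: v_2(a)=4, v_2(b)=-6; units ≡ 5, 3 (mod 8); ε·ε+αω+βω = 0·1+4·1+-6·1 ≡ 0  ⇒  (a,b)_2 = +1.
v=47: a=47^-2·(≡33), b=47^0·(≡8) mod 47; (33|47)=-1, (8|47)=+1; (−1)^{-2·0·23}·(-1)^0·(+1)^-2 = +1.
Ram(133, 259) = {19, 37}; no ℚ_19-point on the conic.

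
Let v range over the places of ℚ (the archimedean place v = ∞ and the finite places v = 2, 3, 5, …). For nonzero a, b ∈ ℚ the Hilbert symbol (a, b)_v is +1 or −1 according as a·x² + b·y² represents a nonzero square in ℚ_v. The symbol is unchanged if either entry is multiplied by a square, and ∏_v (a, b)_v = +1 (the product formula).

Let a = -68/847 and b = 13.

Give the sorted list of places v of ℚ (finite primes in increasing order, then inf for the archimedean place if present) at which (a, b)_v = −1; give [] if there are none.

[7, 13]

(a, b) ≡ (-119, 13) mod (ℚ^×)²; places V = {2, 7, 11, 13, 17, ∞}.
(a,b)_11: α=-2, u≡6; β=0, v≡2 (mod 11); (6|11)=-1, (2|11)=-1; sign (−1)^0·-1^0·-1^-2 = +1.
(a,b)_7: α=-1, u≡1; β=0, v≡6 (mod 7); (1|7)=+1, (6|7)=-1; sign (−1)^0·+1^0·-1^-1 = -1.
(a,b)_∞: sgn(-119)=−, sgn(13)=+, so +1.
(a,b)_17: α=1, u≡7; β=0, v≡13 (mod 17); (7|17)=-1, (13|17)=+1; sign (−1)^0·-1^0·+1^1 = +1.
(a,b)_2: α=2, β=0; u≡1, v≡5 (mod 8); ε(u)ε(v)=0·0, αω(v)=2·1, βω(u)=0·0; sum ≡ 0  ⇒  +1.
(a,b)_13: α=0, u≡5; β=1, v≡1 (mod 13); (5|13)=-1, (1|13)=+1; sign (−1)^0·-1^1·+1^0 = -1.
Ram(-119, 13) = {7, 13}; no ℚ_7-point on the conic.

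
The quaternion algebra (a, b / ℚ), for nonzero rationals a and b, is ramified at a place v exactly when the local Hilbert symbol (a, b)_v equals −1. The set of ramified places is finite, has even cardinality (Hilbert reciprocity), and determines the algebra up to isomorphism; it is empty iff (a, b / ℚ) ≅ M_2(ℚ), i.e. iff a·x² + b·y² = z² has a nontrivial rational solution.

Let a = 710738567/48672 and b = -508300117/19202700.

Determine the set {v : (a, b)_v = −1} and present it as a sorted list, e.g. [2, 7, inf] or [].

Mod squares: a ≡ 2926, b ≡ -39. Check v ∈ {∞, 2, 3, 5, 7, 11, 13, 17, 19, 23, 37, 41}.
v=41: a=41^2·(≡3), b=41^0·(≡32) mod 41; (3|41)=-1, (32|41)=+1; (−1)^{2·0·20}·(-1)^0·(+1)^2 = +1.
v=7: a=7^1·(≡5), b=7^0·(≡3) mod 7; (5|7)=-1, (3|7)=-1; (−1)^{1·0·3}·(-1)^0·(-1)^1 = -1.
v=∞: 2926 > 0 and -39 < 0  ⇒  (a,b)_∞ = +1.
v=23: a=23^0·(≡22), b=23^-2·(≡15) mod 23; (22|23)=-1, (15|23)=-1; (−1)^{0·-2·11}·(-1)^-2·(-1)^0 = +1.
v=2: v_2(a)=-5, v_2(b)=-2; units ≡ 7, 1 (mod 8); ε·ε+αω+βω = 1·0+-5·0+-2·0 ≡ 0  ⇒  (a,b)_2 = +1.
v=3: a=3^-2·(≡1), b=3^-1·(≡2) mod 3; (1|3)=+1, (2|3)=-1; (−1)^{-2·-1·1}·(+1)^-1·(-1)^-2 = +1.
v=11: a=11^1·(≡2), b=11^-2·(≡9) mod 11; (2|11)=-1, (9|11)=+1; (−1)^{1·-2·5}·(-1)^-2·(+1)^1 = +1.
v=5: a=5^0·(≡1), b=5^-2·(≡1) mod 5; (1|5)=+1, (1|5)=+1; (−1)^{0·-2·2}·(+1)^-2·(+1)^0 = +1.
v=37: a=37^0·(≡1), b=37^2·(≡18) mod 37; (1|37)=+1, (18|37)=-1; (−1)^{0·2·18}·(+1)^2·(-1)^0 = +1.
v=19: a=19^1·(≡13), b=19^0·(≡3) mod 19; (13|19)=-1, (3|19)=-1; (−1)^{1·0·9}·(-1)^0·(-1)^1 = -1.
v=13: a=13^-2·(≡3), b=13^5·(≡10) mod 13; (3|13)=+1, (10|13)=+1; (−1)^{-2·5·6}·(+1)^5·(+1)^-2 = +1.
v=17: a=17^2·(≡15), b=17^0·(≡7) mod 17; (15|17)=+1, (7|17)=-1; (−1)^{2·0·8}·(+1)^0·(-1)^2 = +1.
Ram(2926, -39) = {7, 19}; no ℚ_7-point on the conic.

[7, 19]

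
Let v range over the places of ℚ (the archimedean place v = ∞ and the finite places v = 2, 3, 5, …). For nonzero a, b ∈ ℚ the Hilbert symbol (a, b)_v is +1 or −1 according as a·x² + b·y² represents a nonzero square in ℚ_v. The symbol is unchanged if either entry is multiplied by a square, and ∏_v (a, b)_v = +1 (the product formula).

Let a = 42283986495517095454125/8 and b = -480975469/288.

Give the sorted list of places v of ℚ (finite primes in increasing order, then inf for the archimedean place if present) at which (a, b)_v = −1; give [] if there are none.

Mod squares: a ≡ 440369930, b ≡ -1143818. Check v ∈ {∞, 2, 3, 5, 7, 11, 13, 29, 37, 41}.
v=2: v_2(a)=-3, v_2(b)=-5; units ≡ 5, 3 (mod 8); ε·ε+αω+βω = 0·1+-3·1+-5·1 ≡ 0  ⇒  (a,b)_2 = +1.
v=41: a=41^3·(≡23), b=41^1·(≡16) mod 41; (23|41)=+1, (16|41)=+1; (−1)^{3·1·20}·(+1)^1·(+1)^3 = +1.
v=7: a=7^3·(≡5), b=7^0·(≡5) mod 7; (5|7)=-1, (5|7)=-1; (−1)^{3·0·3}·(-1)^0·(-1)^3 = -1.
v=3: a=3^4·(≡2), b=3^-2·(≡1) mod 3; (2|3)=-1, (1|3)=+1; (−1)^{4·-2·1}·(-1)^-2·(+1)^4 = +1.
v=∞: 440369930 > 0 and -1143818 < 0  ⇒  (a,b)_∞ = +1.
v=5: a=5^3·(≡1), b=5^0·(≡2) mod 5; (1|5)=+1, (2|5)=-1; (−1)^{3·0·2}·(+1)^0·(-1)^3 = -1.
v=11: a=11^1·(≡6), b=11^0·(≡2) mod 11; (6|11)=-1, (2|11)=-1; (−1)^{1·0·5}·(-1)^0·(-1)^1 = -1.
v=29: a=29^3·(≡20), b=29^3·(≡15) mod 29; (20|29)=+1, (15|29)=-1; (−1)^{3·3·14}·(+1)^3·(-1)^3 = -1.
v=13: a=13^1·(≡9), b=13^1·(≡2) mod 13; (9|13)=+1, (2|13)=-1; (−1)^{1·1·6}·(+1)^1·(-1)^1 = -1.
v=37: a=37^3·(≡9), b=37^1·(≡2) mod 37; (9|37)=+1, (2|37)=-1; (−1)^{3·1·18}·(+1)^1·(-1)^3 = -1.
(440369930, -1143818 / ℚ) ramifies at {5, 7, 11, 13, 29, 37}: a division algebra.

[5, 7, 11, 13, 29, 37]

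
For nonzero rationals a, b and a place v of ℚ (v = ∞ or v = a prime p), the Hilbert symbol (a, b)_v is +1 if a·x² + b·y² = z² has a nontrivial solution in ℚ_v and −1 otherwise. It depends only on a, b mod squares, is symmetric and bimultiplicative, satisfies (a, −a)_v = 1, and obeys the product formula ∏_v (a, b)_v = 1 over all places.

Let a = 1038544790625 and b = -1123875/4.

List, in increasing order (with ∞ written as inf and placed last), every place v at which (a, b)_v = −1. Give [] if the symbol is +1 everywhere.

[3, 5]

(a, b) ≡ (185, -555) mod (ℚ^×)²; places V = {2, 3, 5, 37, ∞}.
(a,b)_5: α=5, u≡3; β=3, v≡1 (mod 5); (3|5)=-1, (1|5)=+1; sign (−1)^0·-1^3·+1^5 = -1.
(a,b)_∞: sgn(185)=+, sgn(-555)=−, so +1.
(a,b)_3: α=8, u≡2; β=5, v≡1 (mod 3); (2|3)=-1, (1|3)=+1; sign (−1)^0·-1^5·+1^8 = -1.
(a,b)_37: α=3, u≡19; β=1, v≡19 (mod 37); (19|37)=-1, (19|37)=-1; sign (−1)^0·-1^1·-1^3 = +1.
(a,b)_2: α=0, β=-2; u≡1, v≡5 (mod 8); ε(u)ε(v)=0·0, αω(v)=0·1, βω(u)=-2·0; sum ≡ 0  ⇒  +1.
|Ram(185, -555)| = 2, even; anisotropic at {3, 5}.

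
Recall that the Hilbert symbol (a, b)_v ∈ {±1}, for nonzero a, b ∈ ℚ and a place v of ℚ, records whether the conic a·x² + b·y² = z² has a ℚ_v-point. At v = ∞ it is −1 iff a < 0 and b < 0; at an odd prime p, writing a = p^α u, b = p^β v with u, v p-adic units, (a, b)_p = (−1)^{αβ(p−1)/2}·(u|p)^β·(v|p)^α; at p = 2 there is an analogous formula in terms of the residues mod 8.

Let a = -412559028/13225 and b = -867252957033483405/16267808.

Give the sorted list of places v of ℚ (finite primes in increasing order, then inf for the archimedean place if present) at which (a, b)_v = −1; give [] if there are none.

[3, 5, 29, inf]

Mod squares: a ≡ -4773, b ≡ -354090. Check v ∈ {∞, 2, 3, 5, 7, 11, 19, 23, 29, 31, 37, 43}.
v=11: a=11^0·(≡3), b=11^1·(≡2) mod 11; (3|11)=+1, (2|11)=-1; (−1)^{0·1·5}·(+1)^1·(-1)^0 = +1.
v=19: a=19^0·(≡18), b=19^2·(≡8) mod 19; (18|19)=-1, (8|19)=-1; (−1)^{0·2·9}·(-1)^2·(-1)^0 = +1.
v=43: a=43^1·(≡26), b=43^4·(≡9) mod 43; (26|43)=-1, (9|43)=+1; (−1)^{1·4·21}·(-1)^4·(+1)^1 = +1.
v=∞: -4773 < 0 and -354090 < 0  ⇒  (a,b)_∞ = -1.
v=3: a=3^3·(≡2), b=3^5·(≡2) mod 3; (2|3)=-1, (2|3)=-1; (−1)^{3·5·1}·(-1)^5·(-1)^3 = -1.
v=31: a=31^0·(≡20), b=31^-2·(≡27) mod 31; (20|31)=+1, (27|31)=-1; (−1)^{0·-2·15}·(+1)^-2·(-1)^0 = +1.
v=5: a=5^-2·(≡3), b=5^1·(≡3) mod 5; (3|5)=-1, (3|5)=-1; (−1)^{-2·1·2}·(-1)^1·(-1)^-2 = -1.
v=2: v_2(a)=2, v_2(b)=-5; units ≡ 3, 3 (mod 8); ε·ε+αω+βω = 1·1+2·1+-5·1 ≡ 0  ⇒  (a,b)_2 = +1.
v=23: a=23^-2·(≡11), b=23^-2·(≡16) mod 23; (11|23)=-1, (16|23)=+1; (−1)^{-2·-2·11}·(-1)^-2·(+1)^-2 = +1.
v=29: a=29^0·(≡18), b=29^1·(≡20) mod 29; (18|29)=-1, (20|29)=+1; (−1)^{0·1·14}·(-1)^1·(+1)^0 = -1.
v=7: a=7^4·(≡4), b=7^2·(≡3) mod 7; (4|7)=+1, (3|7)=-1; (−1)^{4·2·3}·(+1)^2·(-1)^4 = +1.
v=37: a=37^1·(≡14), b=37^1·(≡23) mod 37; (14|37)=-1, (23|37)=-1; (−1)^{1·1·18}·(-1)^1·(-1)^1 = +1.
Ram(-4773, -354090) = {3, 5, 29, ∞}; no ℚ_3-point on the conic.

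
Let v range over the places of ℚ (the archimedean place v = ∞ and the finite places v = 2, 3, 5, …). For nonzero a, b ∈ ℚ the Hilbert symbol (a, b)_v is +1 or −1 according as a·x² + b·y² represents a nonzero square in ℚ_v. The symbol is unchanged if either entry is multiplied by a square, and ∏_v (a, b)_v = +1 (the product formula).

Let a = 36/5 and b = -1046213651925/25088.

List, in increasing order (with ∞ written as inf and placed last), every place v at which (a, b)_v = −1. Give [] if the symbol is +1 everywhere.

[2, 13, 17, 53]

(a, b) ≡ (5, -679354) mod (ℚ^×)²; places V = {2, 3, 5, 7, 13, 17, 29, 53, ∞}.
(a,b)_7: α=0, u≡3; β=-2, v≡6 (mod 7); (3|7)=-1, (6|7)=-1; sign (−1)^0·-1^-2·-1^0 = +1.
(a,b)_17: α=0, u≡14; β=1, v≡7 (mod 17); (14|17)=-1, (7|17)=-1; sign (−1)^0·-1^1·-1^0 = -1.
(a,b)_29: α=0, u≡13; β=1, v≡22 (mod 29); (13|29)=+1, (22|29)=+1; sign (−1)^0·+1^1·+1^0 = +1.
(a,b)_∞: sgn(5)=+, sgn(-679354)=−, so +1.
(a,b)_5: α=-1, u≡1; β=2, v≡1 (mod 5); (1|5)=+1, (1|5)=+1; sign (−1)^0·+1^2·+1^-1 = +1.
(a,b)_13: α=0, u≡2; β=3, v≡7 (mod 13); (2|13)=-1, (7|13)=-1; sign (−1)^0·-1^3·-1^0 = -1.
(a,b)_2: α=2, β=-9; u≡5, v≡3 (mod 8); ε(u)ε(v)=0·1, αω(v)=2·1, βω(u)=-9·1; sum ≡ 1  ⇒  -1.
(a,b)_3: α=2, u≡2; β=6, v≡2 (mod 3); (2|3)=-1, (2|3)=-1; sign (−1)^0·-1^6·-1^2 = +1.
(a,b)_53: α=0, u≡39; β=1, v≡2 (mod 53); (39|53)=-1, (2|53)=-1; sign (−1)^0·-1^1·-1^0 = -1.
Ram(5, -679354) = {2, 13, 17, 53}; no ℚ_2-point on the conic.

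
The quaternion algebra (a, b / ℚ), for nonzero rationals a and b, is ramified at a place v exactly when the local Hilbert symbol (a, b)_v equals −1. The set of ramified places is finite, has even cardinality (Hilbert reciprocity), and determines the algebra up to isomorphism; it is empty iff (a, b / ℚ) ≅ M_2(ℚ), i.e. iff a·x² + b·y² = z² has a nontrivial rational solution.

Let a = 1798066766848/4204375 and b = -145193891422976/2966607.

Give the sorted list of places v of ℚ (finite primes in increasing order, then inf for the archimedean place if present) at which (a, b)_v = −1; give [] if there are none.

(a, b) ≡ (24871, -77) mod (ℚ^×)²; places V = {2, 3, 5, 7, 11, 17, 19, 31, 37, ∞}.
(a,b)_5: α=-4, u≡4; β=0, v≡2 (mod 5); (4|5)=+1, (2|5)=-1; sign (−1)^0·+1^0·-1^-4 = +1.
(a,b)_∞: sgn(24871)=+, sgn(-77)=−, so +1.
(a,b)_3: α=0, u≡1; β=-2, v≡1 (mod 3); (1|3)=+1, (1|3)=+1; sign (−1)^0·+1^-2·+1^0 = +1.
(a,b)_19: α=3, u≡16; β=4, v≡15 (mod 19); (16|19)=+1, (15|19)=-1; sign (−1)^0·+1^4·-1^3 = -1.
(a,b)_2: α=10, β=8; u≡7, v≡3 (mod 8); ε(u)ε(v)=1·1, αω(v)=10·1, βω(u)=8·0; sum ≡ 1  ⇒  -1.
(a,b)_11: α=1, u≡7; β=1, v≡3 (mod 11); (7|11)=-1, (3|11)=+1; sign (−1)^1·-1^1·+1^1 = +1.
(a,b)_37: α=2, u≡25; β=2, v≡34 (mod 37); (25|37)=+1, (34|37)=+1; sign (−1)^0·+1^2·+1^2 = +1.
(a,b)_7: α=-1, u≡4; β=-3, v≡6 (mod 7); (4|7)=+1, (6|7)=-1; sign (−1)^1·+1^-3·-1^-1 = +1.
(a,b)_31: α=-2, u≡10; β=-2, v≡10 (mod 31); (10|31)=+1, (10|31)=+1; sign (−1)^0·+1^-2·+1^-2 = +1.
(a,b)_17: α=1, u≡2; β=2, v≡13 (mod 17); (2|17)=+1, (13|17)=+1; sign (−1)^0·+1^2·+1^1 = +1.
(24871, -77 / ℚ) ramifies at {2, 19}: a division algebra.

[2, 19]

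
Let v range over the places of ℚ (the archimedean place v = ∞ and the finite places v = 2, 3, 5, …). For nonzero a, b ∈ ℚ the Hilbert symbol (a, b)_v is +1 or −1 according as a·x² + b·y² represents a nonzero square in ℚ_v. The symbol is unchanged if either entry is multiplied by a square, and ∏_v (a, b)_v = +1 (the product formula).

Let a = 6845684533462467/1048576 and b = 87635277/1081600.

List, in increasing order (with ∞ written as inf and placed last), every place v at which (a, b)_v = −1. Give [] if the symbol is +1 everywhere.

[]

Mod squares: a ≡ 3, b ≡ 37. Check v ∈ {∞, 2, 3, 5, 7, 11, 13, 19, 23, 37}.
v=3: a=3^13·(≡1), b=3^8·(≡1) mod 3; (1|3)=+1, (1|3)=+1; (−1)^{13·8·1}·(+1)^8·(+1)^13 = +1.
v=37: a=37^2·(≡16), b=37^1·(≡21) mod 37; (16|37)=+1, (21|37)=+1; (−1)^{2·1·18}·(+1)^1·(+1)^2 = +1.
v=∞: 3 > 0 and 37 > 0  ⇒  (a,b)_∞ = +1.
v=23: a=23^2·(≡2), b=23^0·(≡5) mod 23; (2|23)=+1, (5|23)=-1; (−1)^{2·0·11}·(+1)^0·(-1)^2 = +1.
v=19: a=19^0·(≡18), b=19^2·(≡18) mod 19; (18|19)=-1, (18|19)=-1; (−1)^{0·2·9}·(-1)^2·(-1)^0 = +1.
v=13: a=13^0·(≡12), b=13^-2·(≡7) mod 13; (12|13)=+1, (7|13)=-1; (−1)^{0·-2·6}·(+1)^-2·(-1)^0 = +1.
v=11: a=11^2·(≡4), b=11^0·(≡5) mod 11; (4|11)=+1, (5|11)=+1; (−1)^{2·0·5}·(+1)^0·(+1)^2 = +1.
v=2: v_2(a)=-20, v_2(b)=-8; units ≡ 3, 5 (mod 8); ε·ε+αω+βω = 1·0+-20·1+-8·1 ≡ 0  ⇒  (a,b)_2 = +1.
v=5: a=5^0·(≡2), b=5^-2·(≡3) mod 5; (2|5)=-1, (3|5)=-1; (−1)^{0·-2·2}·(-1)^-2·(-1)^0 = +1.
v=7: a=7^2·(≡3), b=7^0·(≡1) mod 7; (3|7)=-1, (1|7)=+1; (−1)^{2·0·3}·(-1)^0·(+1)^2 = +1.
Ram(a, b) = ∅: the form 3·x² + 37·y² − z² is isotropic over every ℚ_v, so by Hasse–Minkowski it is isotropic over ℚ.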